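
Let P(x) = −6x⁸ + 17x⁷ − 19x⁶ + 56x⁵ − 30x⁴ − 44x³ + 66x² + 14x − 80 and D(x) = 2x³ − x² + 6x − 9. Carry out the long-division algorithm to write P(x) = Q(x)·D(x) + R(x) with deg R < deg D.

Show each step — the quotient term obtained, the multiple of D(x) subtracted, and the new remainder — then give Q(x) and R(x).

Step 1: lead(−6x⁸ + 17x⁷ − 19x⁶ + 56x⁵ − 30x⁴ − 44x³ + 66x² + 14x − 80) ÷ lead(D) = −6x⁸ ÷ 2x³ = −3x⁵. Subtract (−3x⁵)·D = −6x⁸ + 3x⁷ − 18x⁶ + 27x⁵. Remainder: 14x⁷ − x⁶ + 29x⁵ − 30x⁴ − 44x³ + 66x² + 14x − 80.
Step 2: lead(14x⁷ − x⁶ + 29x⁵ − 30x⁴ − 44x³ + 66x² + 14x − 80) ÷ lead(D) = 14x⁷ ÷ 2x³ = 7x⁴. Subtract (7x⁴)·D = 14x⁷ − 7x⁶ + 42x⁵ − 63x⁴. Remainder: 6x⁶ − 13x⁵ + 33x⁴ − 44x³ + 66x² + 14x − 80.
Step 3: lead(6x⁶ − 13x⁵ + 33x⁴ − 44x³ + 66x² + 14x − 80) ÷ lead(D) = 6x⁶ ÷ 2x³ = 3x³. Subtract (3x³)·D = 6x⁶ − 3x⁵ + 18x⁴ − 27x³. Remainder: −10x⁵ + 15x⁴ − 17x³ + 66x² + 14x − 80.
Step 4: lead(−10x⁵ + 15x⁴ − 17x³ + 66x² + 14x − 80) ÷ lead(D) = −10x⁵ ÷ 2x³ = −5x². Subtract (−5x²)·D = −10x⁵ + 5x⁴ − 30x³ + 45x². Remainder: 10x⁴ + 13x³ + 21x² + 14x − 80.
Step 5: lead(10x⁴ + 13x³ + 21x² + 14x − 80) ÷ lead(D) = 10x⁴ ÷ 2x³ = 5x. Subtract (5x)·D = 10x⁴ − 5x³ + 30x² − 45x. Remainder: 18x³ − 9x² + 59x − 80.
Step 6: lead(18x³ − 9x² + 59x − 80) ÷ lead(D) = 18x³ ÷ 2x³ = 9. Subtract (9)·D = 18x³ − 9x² + 54x − 81. Remainder: 5x + 1.

Q(x) = −3x⁵ + 7x⁴ + 3x³ − 5x² + 5x + 9; R(x) = 5x + 1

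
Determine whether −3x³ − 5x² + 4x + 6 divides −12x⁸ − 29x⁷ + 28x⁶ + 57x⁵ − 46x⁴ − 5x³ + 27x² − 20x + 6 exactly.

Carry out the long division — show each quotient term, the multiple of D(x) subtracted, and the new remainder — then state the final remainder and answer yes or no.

Step 1: lead(−12x⁸ − 29x⁷ + 28x⁶ + 57x⁵ − 46x⁴ − 5x³ + 27x² − 20x + 6) ÷ lead(D) = −12x⁸ ÷ −3x³ = 4x⁵. Subtract (4x⁵)·D = −12x⁸ − 20x⁷ + 16x⁶ + 24x⁵. Remainder: −9x⁷ + 12x⁶ + 33x⁵ − 46x⁴ − 5x³ + 27x² − 20x + 6.
Step 2: lead(−9x⁷ + 12x⁶ + 33x⁵ − 46x⁴ − 5x³ + 27x² − 20x + 6) ÷ lead(D) = −9x⁷ ÷ −3x³ = 3x⁴. Subtract (3x⁴)·D = −9x⁷ − 15x⁶ + 12x⁵ + 18x⁴. Remainder: 27x⁶ + 21x⁵ − 64x⁴ − 5x³ + 27x² − 20x + 6.
Step 3: lead(27x⁶ + 21x⁵ − 64x⁴ − 5x³ + 27x² − 20x + 6) ÷ lead(D) = 27x⁶ ÷ −3x³ = −9x³. Subtract (−9x³)·D = 27x⁶ + 45x⁵ − 36x⁴ − 54x³. Remainder: −24x⁵ − 28x⁴ + 49x³ + 27x² − 20x + 6.
Step 4: lead(−24x⁵ − 28x⁴ + 49x³ + 27x² − 20x + 6) ÷ lead(D) = −24x⁵ ÷ −3x³ = 8x². Subtract (8x²)·D = −24x⁵ − 40x⁴ + 32x³ + 48x². Remainder: 12x⁴ + 17x³ − 21x² − 20x + 6.
Step 5: lead(12x⁴ + 17x³ − 21x² − 20x + 6) ÷ lead(D) = 12x⁴ ÷ −3x³ = −4x. Subtract (−4x)·D = 12x⁴ + 20x³ − 16x² − 24x. Remainder: −3x³ − 5x² + 4x + 6.
Step 6: lead(−3x³ − 5x² + 4x + 6) ÷ lead(D) = −3x³ ÷ −3x³ = 1. Subtract (1)·D = −3x³ − 5x² + 4x + 6. Remainder: 0.

R(x) = 0, so D(x) is a factor of P(x). yes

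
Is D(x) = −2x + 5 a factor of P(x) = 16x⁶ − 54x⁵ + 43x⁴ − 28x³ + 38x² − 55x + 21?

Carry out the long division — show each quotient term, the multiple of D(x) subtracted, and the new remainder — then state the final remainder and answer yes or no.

R(x) = −4, so D(x) is not a factor of P(x). no

Step 1: lead(16x⁶ − 54x⁵ + 43x⁴ − 28x³ + 38x² − 55x + 21) ÷ lead(D) = 16x⁶ ÷ −2x = −8x⁵. Subtract (−8x⁵)·D = 16x⁶ − 40x⁵. Remainder: −14x⁵ + 43x⁴ − 28x³ + 38x² − 55x + 21.
Step 2: lead(−14x⁵ + 43x⁴ − 28x³ + 38x² − 55x + 21) ÷ lead(D) = −14x⁵ ÷ −2x = 7x⁴. Subtract (7x⁴)·D = −14x⁵ + 35x⁴. Remainder: 8x⁴ − 28x³ + 38x² − 55x + 21.
Step 3: lead(8x⁴ − 28x³ + 38x² − 55x + 21) ÷ lead(D) = 8x⁴ ÷ −2x = −4x³. Subtract (−4x³)·D = 8x⁴ − 20x³. Remainder: −8x³ + 38x² − 55x + 21.
Step 4: lead(−8x³ + 38x² − 55x + 21) ÷ lead(D) = −8x³ ÷ −2x = 4x². Subtract (4x²)·D = −8x³ + 20x². Remainder: 18x² − 55x + 21.
Step 5: lead(18x² − 55x + 21) ÷ lead(D) = 18x² ÷ −2x = −9x. Subtract (−9x)·D = 18x² − 45x. Remainder: −10x + 21.
Step 6: lead(−10x + 21) ÷ lead(D) = −10x ÷ −2x = 5. Subtract (5)·D = −10x + 25. Remainder: −4.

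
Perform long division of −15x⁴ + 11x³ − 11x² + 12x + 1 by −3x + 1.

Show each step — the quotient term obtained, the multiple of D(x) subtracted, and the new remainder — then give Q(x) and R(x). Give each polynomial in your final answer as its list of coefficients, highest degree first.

Step 1: lead(−15x⁴ + 11x³ − 11x² + 12x + 1) ÷ lead(D) = −15x⁴ ÷ −3x = 5x³. Subtract (5x³)·D = −15x⁴ + 5x³. Remainder: 6x³ − 11x² + 12x + 1.
Step 2: lead(6x³ − 11x² + 12x + 1) ÷ lead(D) = 6x³ ÷ −3x = −2x². Subtract (−2x²)·D = 6x³ − 2x². Remainder: −9x² + 12x + 1.
Step 3: lead(−9x² + 12x + 1) ÷ lead(D) = −9x² ÷ −3x = 3x. Subtract (3x)·D = −9x² + 3x. Remainder: 9x + 1.
Step 4: lead(9x + 1) ÷ lead(D) = 9x ÷ −3x = −3. Subtract (−3)·D = 9x − 3. Remainder: 4.

Q = [5, -2, 3, -3]; R = [4]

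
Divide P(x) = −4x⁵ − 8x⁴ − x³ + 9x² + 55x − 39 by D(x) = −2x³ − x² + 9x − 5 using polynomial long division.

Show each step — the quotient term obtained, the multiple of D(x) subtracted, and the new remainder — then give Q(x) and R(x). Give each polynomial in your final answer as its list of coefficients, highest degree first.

Step 1: lead(−4x⁵ − 8x⁴ − x³ + 9x² + 55x − 39) ÷ lead(D) = −4x⁵ ÷ −2x³ = 2x². Subtract (2x²)·D = −4x⁵ − 2x⁴ + 18x³ − 10x². Remainder: −6x⁴ − 19x³ + 19x² + 55x − 39.
Step 2: lead(−6x⁴ − 19x³ + 19x² + 55x − 39) ÷ lead(D) = −6x⁴ ÷ −2x³ = 3x. Subtract (3x)·D = −6x⁴ − 3x³ + 27x² − 15x. Remainder: −16x³ − 8x² + 70x − 39.
Step 3: lead(−16x³ − 8x² + 70x − 39) ÷ lead(D) = −16x³ ÷ −2x³ = 8. Subtract (8)·D = −16x³ − 8x² + 72x − 40. Remainder: −2x + 1.

Q = [2, 3, 8]; R = [-2, 1]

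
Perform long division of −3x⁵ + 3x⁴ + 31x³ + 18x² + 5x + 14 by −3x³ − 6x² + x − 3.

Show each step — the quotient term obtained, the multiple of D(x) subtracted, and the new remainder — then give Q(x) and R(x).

Q(x) = x² − 3x − 4; R(x) = 2

Step 1: lead(−3x⁵ + 3x⁴ + 31x³ + 18x² + 5x + 14) ÷ lead(D) = −3x⁵ ÷ −3x³ = x². Subtract (x²)·D = −3x⁵ − 6x⁴ + x³ − 3x². Remainder: 9x⁴ + 30x³ + 21x² + 5x + 14.
Step 2: lead(9x⁴ + 30x³ + 21x² + 5x + 14) ÷ lead(D) = 9x⁴ ÷ −3x³ = −3x. Subtract (−3x)·D = 9x⁴ + 18x³ − 3x² + 9x. Remainder: 12x³ + 24x² − 4x + 14.
Step 3: lead(12x³ + 24x² − 4x + 14) ÷ lead(D) = 12x³ ÷ −3x³ = −4. Subtract (−4)·D = 12x³ + 24x² − 4x + 12. Remainder: 2.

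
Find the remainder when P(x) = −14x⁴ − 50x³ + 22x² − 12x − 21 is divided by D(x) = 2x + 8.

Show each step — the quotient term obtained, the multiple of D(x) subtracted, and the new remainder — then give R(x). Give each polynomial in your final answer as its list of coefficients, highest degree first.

R = [-5]

Step 1: lead(−14x⁴ − 50x³ + 22x² − 12x − 21) ÷ lead(D) = −14x⁴ ÷ 2x = −7x³. Subtract (−7x³)·D = −14x⁴ − 56x³. Remainder: 6x³ + 22x² − 12x − 21.
Step 2: lead(6x³ + 22x² − 12x − 21) ÷ lead(D) = 6x³ ÷ 2x = 3x². Subtract (3x²)·D = 6x³ + 24x². Remainder: −2x² − 12x − 21.
Step 3: lead(−2x² − 12x − 21) ÷ lead(D) = −2x² ÷ 2x = −x. Subtract (−x)·D = −2x² − 8x. Remainder: −4x − 21.
Step 4: lead(−4x − 21) ÷ lead(D) = −4x ÷ 2x = −2. Subtract (−2)·D = −4x − 16. Remainder: −5.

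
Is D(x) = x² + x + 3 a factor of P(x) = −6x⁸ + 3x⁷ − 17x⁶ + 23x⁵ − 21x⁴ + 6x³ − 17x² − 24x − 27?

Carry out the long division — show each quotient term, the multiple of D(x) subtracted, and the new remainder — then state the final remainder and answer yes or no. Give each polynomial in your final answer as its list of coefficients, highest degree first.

Step 1: lead(−6x⁸ + 3x⁷ − 17x⁶ + 23x⁵ − 21x⁴ + 6x³ − 17x² − 24x − 27) ÷ lead(D) = −6x⁸ ÷ x² = −6x⁶. Subtract (−6x⁶)·D = −6x⁸ − 6x⁷ − 18x⁶. Remainder: 9x⁷ + x⁶ + 23x⁵ − 21x⁴ + 6x³ − 17x² − 24x − 27.
Step 2: lead(9x⁷ + x⁶ + 23x⁵ − 21x⁴ + 6x³ − 17x² − 24x − 27) ÷ lead(D) = 9x⁷ ÷ x² = 9x⁵. Subtract (9x⁵)·D = 9x⁷ + 9x⁶ + 27x⁵. Remainder: −8x⁶ − 4x⁵ − 21x⁴ + 6x³ − 17x² − 24x − 27.
Step 3: lead(−8x⁶ − 4x⁵ − 21x⁴ + 6x³ − 17x² − 24x − 27) ÷ lead(D) = −8x⁶ ÷ x² = −8x⁴. Subtract (−8x⁴)·D = −8x⁶ − 8x⁵ − 24x⁴. Remainder: 4x⁵ + 3x⁴ + 6x³ − 17x² − 24x − 27.
Step 4: lead(4x⁵ + 3x⁴ + 6x³ − 17x² − 24x − 27) ÷ lead(D) = 4x⁵ ÷ x² = 4x³. Subtract (4x³)·D = 4x⁵ + 4x⁴ + 12x³. Remainder: −x⁴ − 6x³ − 17x² − 24x − 27.
Step 5: lead(−x⁴ − 6x³ − 17x² − 24x − 27) ÷ lead(D) = −x⁴ ÷ x² = −x². Subtract (−x²)·D = −x⁴ − x³ − 3x². Remainder: −5x³ − 14x² − 24x − 27.
Step 6: lead(−5x³ − 14x² − 24x − 27) ÷ lead(D) = −5x³ ÷ x² = −5x. Subtract (−5x)·D = −5x³ − 5x² − 15x. Remainder: −9x² − 9x − 27.
Step 7: lead(−9x² − 9x − 27) ÷ lead(D) = −9x² ÷ x² = −9. Subtract (−9)·D = −9x² − 9x − 27. Remainder: 0.

R = [0], so D(x) is a factor of P(x). yes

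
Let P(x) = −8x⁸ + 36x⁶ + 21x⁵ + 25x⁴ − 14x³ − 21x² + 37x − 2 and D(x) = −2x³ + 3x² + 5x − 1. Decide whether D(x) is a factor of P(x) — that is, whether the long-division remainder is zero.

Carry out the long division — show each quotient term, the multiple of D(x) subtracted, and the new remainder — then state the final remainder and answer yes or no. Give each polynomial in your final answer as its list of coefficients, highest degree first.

R = [4], so D(x) is not a factor of P(x). no

Step 1: lead(−8x⁸ + 36x⁶ + 21x⁵ + 25x⁴ − 14x³ − 21x² + 37x − 2) ÷ lead(D) = −8x⁸ ÷ −2x³ = 4x⁵. Subtract (4x⁵)·D = −8x⁸ + 12x⁷ + 20x⁶ − 4x⁵. Remainder: −12x⁷ + 16x⁶ + 25x⁵ + 25x⁴ − 14x³ − 21x² + 37x − 2.
Step 2: lead(−12x⁷ + 16x⁶ + 25x⁵ + 25x⁴ − 14x³ − 21x² + 37x − 2) ÷ lead(D) = −12x⁷ ÷ −2x³ = 6x⁴. Subtract (6x⁴)·D = −12x⁷ + 18x⁶ + 30x⁵ − 6x⁴. Remainder: −2x⁶ − 5x⁵ + 31x⁴ − 14x³ − 21x² + 37x − 2.
Step 3: lead(−2x⁶ − 5x⁵ + 31x⁴ − 14x³ − 21x² + 37x − 2) ÷ lead(D) = −2x⁶ ÷ −2x³ = x³. Subtract (x³)·D = −2x⁶ + 3x⁵ + 5x⁴ − x³. Remainder: −8x⁵ + 26x⁴ − 13x³ − 21x² + 37x − 2.
Step 4: lead(−8x⁵ + 26x⁴ − 13x³ − 21x² + 37x − 2) ÷ lead(D) = −8x⁵ ÷ −2x³ = 4x². Subtract (4x²)·D = −8x⁵ + 12x⁴ + 20x³ − 4x². Remainder: 14x⁴ − 33x³ − 17x² + 37x − 2.
Step 5: lead(14x⁴ − 33x³ − 17x² + 37x − 2) ÷ lead(D) = 14x⁴ ÷ −2x³ = −7x. Subtract (−7x)·D = 14x⁴ − 21x³ − 35x² + 7x. Remainder: −12x³ + 18x² + 30x − 2.
Step 6: lead(−12x³ + 18x² + 30x − 2) ÷ lead(D) = −12x³ ÷ −2x³ = 6. Subtract (6)·D = −12x³ + 18x² + 30x − 6. Remainder: 4.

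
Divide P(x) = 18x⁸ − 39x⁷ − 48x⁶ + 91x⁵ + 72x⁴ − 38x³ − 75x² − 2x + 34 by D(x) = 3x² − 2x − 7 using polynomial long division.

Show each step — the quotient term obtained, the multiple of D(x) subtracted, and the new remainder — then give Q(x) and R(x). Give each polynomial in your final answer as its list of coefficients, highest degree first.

Q = [6, -9, -8, 4, 8, 2, -5]; R = [2, -1]

Step 1: lead(18x⁸ − 39x⁷ − 48x⁶ + 91x⁵ + 72x⁴ − 38x³ − 75x² − 2x + 34) ÷ lead(D) = 18x⁸ ÷ 3x² = 6x⁶. Subtract (6x⁶)·D = 18x⁸ − 12x⁷ − 42x⁶. Remainder: −27x⁷ − 6x⁶ + 91x⁵ + 72x⁴ − 38x³ − 75x² − 2x + 34.
Step 2: lead(−27x⁷ − 6x⁶ + 91x⁵ + 72x⁴ − 38x³ − 75x² − 2x + 34) ÷ lead(D) = −27x⁷ ÷ 3x² = −9x⁵. Subtract (−9x⁵)·D = −27x⁷ + 18x⁶ + 63x⁵. Remainder: −24x⁶ + 28x⁵ + 72x⁴ − 38x³ − 75x² − 2x + 34.
Step 3: lead(−24x⁶ + 28x⁵ + 72x⁴ − 38x³ − 75x² − 2x + 34) ÷ lead(D) = −24x⁶ ÷ 3x² = −8x⁴. Subtract (−8x⁴)·D = −24x⁶ + 16x⁵ + 56x⁴. Remainder: 12x⁵ + 16x⁴ − 38x³ − 75x² − 2x + 34.
Step 4: lead(12x⁵ + 16x⁴ − 38x³ − 75x² − 2x + 34) ÷ lead(D) = 12x⁵ ÷ 3x² = 4x³. Subtract (4x³)·D = 12x⁵ − 8x⁴ − 28x³. Remainder: 24x⁴ − 10x³ − 75x² − 2x + 34.
Step 5: lead(24x⁴ − 10x³ − 75x² − 2x + 34) ÷ lead(D) = 24x⁴ ÷ 3x² = 8x². Subtract (8x²)·D = 24x⁴ − 16x³ − 56x². Remainder: 6x³ − 19x² − 2x + 34.
Step 6: lead(6x³ − 19x² − 2x + 34) ÷ lead(D) = 6x³ ÷ 3x² = 2x. Subtract (2x)·D = 6x³ − 4x² − 14x. Remainder: −15x² + 12x + 34.
Step 7: lead(−15x² + 12x + 34) ÷ lead(D) = −15x² ÷ 3x² = −5. Subtract (−5)·D = −15x² + 10x + 35. Remainder: 2x − 1.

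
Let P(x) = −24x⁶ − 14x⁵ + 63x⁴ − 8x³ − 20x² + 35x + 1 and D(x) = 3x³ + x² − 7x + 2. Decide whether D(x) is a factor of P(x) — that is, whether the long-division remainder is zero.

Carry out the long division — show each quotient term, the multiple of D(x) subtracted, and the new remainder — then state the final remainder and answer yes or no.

Step 1: lead(−24x⁶ − 14x⁵ + 63x⁴ − 8x³ − 20x² + 35x + 1) ÷ lead(D) = −24x⁶ ÷ 3x³ = −8x³. Subtract (−8x³)·D = −24x⁶ − 8x⁵ + 56x⁴ − 16x³. Remainder: −6x⁵ + 7x⁴ + 8x³ − 20x² + 35x + 1.
Step 2: lead(−6x⁵ + 7x⁴ + 8x³ − 20x² + 35x + 1) ÷ lead(D) = −6x⁵ ÷ 3x³ = −2x². Subtract (−2x²)·D = −6x⁵ − 2x⁴ + 14x³ − 4x². Remainder: 9x⁴ − 6x³ − 16x² + 35x + 1.
Step 3: lead(9x⁴ − 6x³ − 16x² + 35x + 1) ÷ lead(D) = 9x⁴ ÷ 3x³ = 3x. Subtract (3x)·D = 9x⁴ + 3x³ − 21x² + 6x. Remainder: −9x³ + 5x² + 29x + 1.
Step 4: lead(−9x³ + 5x² + 29x + 1) ÷ lead(D) = −9x³ ÷ 3x³ = −3. Subtract (−3)·D = −9x³ − 3x² + 21x − 6. Remainder: 8x² + 8x + 7.

R(x) = 8x² + 8x + 7, so D(x) is not a factor of P(x). no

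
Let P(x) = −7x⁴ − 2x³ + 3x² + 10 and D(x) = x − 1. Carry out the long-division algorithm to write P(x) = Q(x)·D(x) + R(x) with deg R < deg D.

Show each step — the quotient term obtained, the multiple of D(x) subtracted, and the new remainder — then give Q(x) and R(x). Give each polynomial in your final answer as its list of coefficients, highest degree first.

Step 1: lead(−7x⁴ − 2x³ + 3x² + 10) ÷ lead(D) = −7x⁴ ÷ x = −7x³. Subtract (−7x³)·D = −7x⁴ + 7x³. Remainder: −9x³ + 3x² + 10.
Step 2: lead(−9x³ + 3x² + 10) ÷ lead(D) = −9x³ ÷ x = −9x². Subtract (−9x²)·D = −9x³ + 9x². Remainder: −6x² + 10.
Step 3: lead(−6x² + 10) ÷ lead(D) = −6x² ÷ x = −6x. Subtract (−6x)·D = −6x² + 6x. Remainder: −6x + 10.
Step 4: lead(−6x + 10) ÷ lead(D) = −6x ÷ x = −6. Subtract (−6)·D = −6x + 6. Remainder: 4.

Q = [-7, -9, -6, -6]; R = [4]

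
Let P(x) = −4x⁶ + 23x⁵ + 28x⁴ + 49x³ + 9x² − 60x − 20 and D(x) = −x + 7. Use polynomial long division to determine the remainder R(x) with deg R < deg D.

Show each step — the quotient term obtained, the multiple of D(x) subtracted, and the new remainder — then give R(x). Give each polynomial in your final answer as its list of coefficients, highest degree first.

R = [1]

Step 1: lead(−4x⁶ + 23x⁵ + 28x⁴ + 49x³ + 9x² − 60x − 20) ÷ lead(D) = −4x⁶ ÷ −x = 4x⁵. Subtract (4x⁵)·D = −4x⁶ + 28x⁵. Remainder: −5x⁵ + 28x⁴ + 49x³ + 9x² − 60x − 20.
Step 2: lead(−5x⁵ + 28x⁴ + 49x³ + 9x² − 60x − 20) ÷ lead(D) = −5x⁵ ÷ −x = 5x⁴. Subtract (5x⁴)·D = −5x⁵ + 35x⁴. Remainder: −7x⁴ + 49x³ + 9x² − 60x − 20.
Step 3: lead(−7x⁴ + 49x³ + 9x² − 60x − 20) ÷ lead(D) = −7x⁴ ÷ −x = 7x³. Subtract (7x³)·D = −7x⁴ + 49x³. Remainder: 9x² − 60x − 20.
Step 4: lead(9x² − 60x − 20) ÷ lead(D) = 9x² ÷ −x = −9x. Subtract (−9x)·D = 9x² − 63x. Remainder: 3x − 20.
Step 5: lead(3x − 20) ÷ lead(D) = 3x ÷ −x = −3. Subtract (−3)·D = 3x − 21. Remainder: 1.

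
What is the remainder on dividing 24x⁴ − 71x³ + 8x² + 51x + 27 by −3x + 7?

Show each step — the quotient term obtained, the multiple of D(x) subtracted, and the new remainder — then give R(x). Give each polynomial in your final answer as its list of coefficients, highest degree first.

Step 1: lead(24x⁴ − 71x³ + 8x² + 51x + 27) ÷ lead(D) = 24x⁴ ÷ −3x = −8x³. Subtract (−8x³)·D = 24x⁴ − 56x³. Remainder: −15x³ + 8x² + 51x + 27.
Step 2: lead(−15x³ + 8x² + 51x + 27) ÷ lead(D) = −15x³ ÷ −3x = 5x². Subtract (5x²)·D = −15x³ + 35x². Remainder: −27x² + 51x + 27.
Step 3: lead(−27x² + 51x + 27) ÷ lead(D) = −27x² ÷ −3x = 9x. Subtract (9x)·D = −27x² + 63x. Remainder: −12x + 27.
Step 4: lead(−12x + 27) ÷ lead(D) = −12x ÷ −3x = 4. Subtract (4)·D = −12x + 28. Remainder: −1.

R = [-1]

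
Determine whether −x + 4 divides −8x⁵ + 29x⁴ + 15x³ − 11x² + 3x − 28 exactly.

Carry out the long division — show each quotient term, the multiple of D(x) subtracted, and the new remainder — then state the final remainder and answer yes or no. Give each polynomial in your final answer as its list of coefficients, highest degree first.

Step 1: lead(−8x⁵ + 29x⁴ + 15x³ − 11x² + 3x − 28) ÷ lead(D) = −8x⁵ ÷ −x = 8x⁴. Subtract (8x⁴)·D = −8x⁵ + 32x⁴. Remainder: −3x⁴ + 15x³ − 11x² + 3x − 28.
Step 2: lead(−3x⁴ + 15x³ − 11x² + 3x − 28) ÷ lead(D) = −3x⁴ ÷ −x = 3x³. Subtract (3x³)·D = −3x⁴ + 12x³. Remainder: 3x³ − 11x² + 3x − 28.
Step 3: lead(3x³ − 11x² + 3x − 28) ÷ lead(D) = 3x³ ÷ −x = −3x². Subtract (−3x²)·D = 3x³ − 12x². Remainder: x² + 3x − 28.
Step 4: lead(x² + 3x − 28) ÷ lead(D) = x² ÷ −x = −x. Subtract (−x)·D = x² − 4x. Remainder: 7x − 28.
Step 5: lead(7x − 28) ÷ lead(D) = 7x ÷ −x = −7. Subtract (−7)·D = 7x − 28. Remainder: 0.

R = [0], so D(x) is a factor of P(x). yes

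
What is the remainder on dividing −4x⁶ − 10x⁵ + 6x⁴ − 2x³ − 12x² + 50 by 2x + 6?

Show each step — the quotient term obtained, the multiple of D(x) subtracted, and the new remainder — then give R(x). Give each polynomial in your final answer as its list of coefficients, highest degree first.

Step 1: lead(−4x⁶ − 10x⁵ + 6x⁴ − 2x³ − 12x² + 50) ÷ lead(D) = −4x⁶ ÷ 2x = −2x⁵. Subtract (−2x⁵)·D = −4x⁶ − 12x⁵. Remainder: 2x⁵ + 6x⁴ − 2x³ − 12x² + 50.
Step 2: lead(2x⁵ + 6x⁴ − 2x³ − 12x² + 50) ÷ lead(D) = 2x⁵ ÷ 2x = x⁴. Subtract (x⁴)·D = 2x⁵ + 6x⁴. Remainder: −2x³ − 12x² + 50.
Step 3: lead(−2x³ − 12x² + 50) ÷ lead(D) = −2x³ ÷ 2x = −x². Subtract (−x²)·D = −2x³ − 6x². Remainder: −6x² + 50.
Step 4: lead(−6x² + 50) ÷ lead(D) = −6x² ÷ 2x = −3x. Subtract (−3x)·D = −6x² − 18x. Remainder: 18x + 50.
Step 5: lead(18x + 50) ÷ lead(D) = 18x ÷ 2x = 9. Subtract (9)·D = 18x + 54. Remainder: −4.

R = [-4]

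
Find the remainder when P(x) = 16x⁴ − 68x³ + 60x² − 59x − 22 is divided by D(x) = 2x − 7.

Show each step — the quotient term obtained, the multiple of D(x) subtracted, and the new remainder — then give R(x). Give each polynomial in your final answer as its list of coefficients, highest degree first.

Step 1: lead(16x⁴ − 68x³ + 60x² − 59x − 22) ÷ lead(D) = 16x⁴ ÷ 2x = 8x³. Subtract (8x³)·D = 16x⁴ − 56x³. Remainder: −12x³ + 60x² − 59x − 22.
Step 2: lead(−12x³ + 60x² − 59x − 22) ÷ lead(D) = −12x³ ÷ 2x = −6x². Subtract (−6x²)·D = −12x³ + 42x². Remainder: 18x² − 59x − 22.
Step 3: lead(18x² − 59x − 22) ÷ lead(D) = 18x² ÷ 2x = 9x. Subtract (9x)·D = 18x² − 63x. Remainder: 4x − 22.
Step 4: lead(4x − 22) ÷ lead(D) = 4x ÷ 2x = 2. Subtract (2)·D = 4x − 14. Remainder: −8.

R = [-8]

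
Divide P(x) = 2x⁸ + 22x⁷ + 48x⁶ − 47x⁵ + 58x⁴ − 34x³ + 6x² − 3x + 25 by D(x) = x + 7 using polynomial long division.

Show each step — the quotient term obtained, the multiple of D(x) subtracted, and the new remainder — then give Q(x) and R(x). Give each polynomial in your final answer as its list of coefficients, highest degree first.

Step 1: lead(2x⁸ + 22x⁷ + 48x⁶ − 47x⁵ + 58x⁴ − 34x³ + 6x² − 3x + 25) ÷ lead(D) = 2x⁸ ÷ x = 2x⁷. Subtract (2x⁷)·D = 2x⁸ + 14x⁷. Remainder: 8x⁷ + 48x⁶ − 47x⁵ + 58x⁴ − 34x³ + 6x² − 3x + 25.
Step 2: lead(8x⁷ + 48x⁶ − 47x⁵ + 58x⁴ − 34x³ + 6x² − 3x + 25) ÷ lead(D) = 8x⁷ ÷ x = 8x⁶. Subtract (8x⁶)·D = 8x⁷ + 56x⁶. Remainder: −8x⁶ − 47x⁵ + 58x⁴ − 34x³ + 6x² − 3x + 25.
Step 3: lead(−8x⁶ − 47x⁵ + 58x⁴ − 34x³ + 6x² − 3x + 25) ÷ lead(D) = −8x⁶ ÷ x = −8x⁵. Subtract (−8x⁵)·D = −8x⁶ − 56x⁵. Remainder: 9x⁵ + 58x⁴ − 34x³ + 6x² − 3x + 25.
Step 4: lead(9x⁵ + 58x⁴ − 34x³ + 6x² − 3x + 25) ÷ lead(D) = 9x⁵ ÷ x = 9x⁴. Subtract (9x⁴)·D = 9x⁵ + 63x⁴. Remainder: −5x⁴ − 34x³ + 6x² − 3x + 25.
Step 5: lead(−5x⁴ − 34x³ + 6x² − 3x + 25) ÷ lead(D) = −5x⁴ ÷ x = −5x³. Subtract (−5x³)·D = −5x⁴ − 35x³. Remainder: x³ + 6x² − 3x + 25.
Step 6: lead(x³ + 6x² − 3x + 25) ÷ lead(D) = x³ ÷ x = x². Subtract (x²)·D = x³ + 7x². Remainder: −x² − 3x + 25.
Step 7: lead(−x² − 3x + 25) ÷ lead(D) = −x² ÷ x = −x. Subtract (−x)·D = −x² − 7x. Remainder: 4x + 25.
Step 8: lead(4x + 25) ÷ lead(D) = 4x ÷ x = 4. Subtract (4)·D = 4x + 28. Remainder: −3.

Q = [2, 8, -8, 9, -5, 1, -1, 4]; R = [-3]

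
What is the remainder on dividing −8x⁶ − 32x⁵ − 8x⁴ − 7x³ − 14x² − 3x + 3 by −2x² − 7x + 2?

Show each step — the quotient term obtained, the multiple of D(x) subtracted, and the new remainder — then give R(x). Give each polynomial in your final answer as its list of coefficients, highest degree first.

Step 1: lead(−8x⁶ − 32x⁵ − 8x⁴ − 7x³ − 14x² − 3x + 3) ÷ lead(D) = −8x⁶ ÷ −2x² = 4x⁴. Subtract (4x⁴)·D = −8x⁶ − 28x⁵ + 8x⁴. Remainder: −4x⁵ − 16x⁴ − 7x³ − 14x² − 3x + 3.
Step 2: lead(−4x⁵ − 16x⁴ − 7x³ − 14x² − 3x + 3) ÷ lead(D) = −4x⁵ ÷ −2x² = 2x³. Subtract (2x³)·D = −4x⁵ − 14x⁴ + 4x³. Remainder: −2x⁴ − 11x³ − 14x² − 3x + 3.
Step 3: lead(−2x⁴ − 11x³ − 14x² − 3x + 3) ÷ lead(D) = −2x⁴ ÷ −2x² = x². Subtract (x²)·D = −2x⁴ − 7x³ + 2x². Remainder: −4x³ − 16x² − 3x + 3.
Step 4: lead(−4x³ − 16x² − 3x + 3) ÷ lead(D) = −4x³ ÷ −2x² = 2x. Subtract (2x)·D = −4x³ − 14x² + 4x. Remainder: −2x² − 7x + 3.
Step 5: lead(−2x² − 7x + 3) ÷ lead(D) = −2x² ÷ −2x² = 1. Subtract (1)·D = −2x² − 7x + 2. Remainder: 1.

R = [1]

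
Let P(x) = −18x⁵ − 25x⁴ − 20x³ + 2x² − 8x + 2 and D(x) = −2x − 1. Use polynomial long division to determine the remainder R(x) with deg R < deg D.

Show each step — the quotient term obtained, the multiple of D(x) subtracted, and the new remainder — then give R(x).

R(x) = 8

Step 1: lead(−18x⁵ − 25x⁴ − 20x³ + 2x² − 8x + 2) ÷ lead(D) = −18x⁵ ÷ −2x = 9x⁴. Subtract (9x⁴)·D = −18x⁵ − 9x⁴. Remainder: −16x⁴ − 20x³ + 2x² − 8x + 2.
Step 2: lead(−16x⁴ − 20x³ + 2x² − 8x + 2) ÷ lead(D) = −16x⁴ ÷ −2x = 8x³. Subtract (8x³)·D = −16x⁴ − 8x³. Remainder: −12x³ + 2x² − 8x + 2.
Step 3: lead(−12x³ + 2x² − 8x + 2) ÷ lead(D) = −12x³ ÷ −2x = 6x². Subtract (6x²)·D = −12x³ − 6x². Remainder: 8x² − 8x + 2.
Step 4: lead(8x² − 8x + 2) ÷ lead(D) = 8x² ÷ −2x = −4x. Subtract (−4x)·D = 8x² + 4x. Remainder: −12x + 2.
Step 5: lead(−12x + 2) ÷ lead(D) = −12x ÷ −2x = 6. Subtract (6)·D = −12x − 6. Remainder: 8.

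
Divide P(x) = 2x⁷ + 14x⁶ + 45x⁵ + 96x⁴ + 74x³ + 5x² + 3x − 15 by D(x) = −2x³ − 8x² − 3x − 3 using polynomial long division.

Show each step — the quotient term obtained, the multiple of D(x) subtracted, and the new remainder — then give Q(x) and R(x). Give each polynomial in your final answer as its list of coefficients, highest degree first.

Q = [-1, -3, -9, -6, 5]; R = [0]

Step 1: lead(2x⁷ + 14x⁶ + 45x⁵ + 96x⁴ + 74x³ + 5x² + 3x − 15) ÷ lead(D) = 2x⁷ ÷ −2x³ = −x⁴. Subtract (−x⁴)·D = 2x⁷ + 8x⁶ + 3x⁵ + 3x⁴. Remainder: 6x⁶ + 42x⁵ + 93x⁴ + 74x³ + 5x² + 3x − 15.
Step 2: lead(6x⁶ + 42x⁵ + 93x⁴ + 74x³ + 5x² + 3x − 15) ÷ lead(D) = 6x⁶ ÷ −2x³ = −3x³. Subtract (−3x³)·D = 6x⁶ + 24x⁵ + 9x⁴ + 9x³. Remainder: 18x⁵ + 84x⁴ + 65x³ + 5x² + 3x − 15.
Step 3: lead(18x⁵ + 84x⁴ + 65x³ + 5x² + 3x − 15) ÷ lead(D) = 18x⁵ ÷ −2x³ = −9x². Subtract (−9x²)·D = 18x⁵ + 72x⁴ + 27x³ + 27x². Remainder: 12x⁴ + 38x³ − 22x² + 3x − 15.
Step 4: lead(12x⁴ + 38x³ − 22x² + 3x − 15) ÷ lead(D) = 12x⁴ ÷ −2x³ = −6x. Subtract (−6x)·D = 12x⁴ + 48x³ + 18x² + 18x. Remainder: −10x³ − 40x² − 15x − 15.
Step 5: lead(−10x³ − 40x² − 15x − 15) ÷ lead(D) = −10x³ ÷ −2x³ = 5. Subtract (5)·D = −10x³ − 40x² − 15x − 15. Remainder: 0.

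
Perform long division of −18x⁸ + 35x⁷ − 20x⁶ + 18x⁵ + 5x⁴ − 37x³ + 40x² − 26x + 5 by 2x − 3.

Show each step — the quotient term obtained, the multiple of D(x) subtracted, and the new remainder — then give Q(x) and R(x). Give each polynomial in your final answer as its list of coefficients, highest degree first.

Q = [-9, 4, -4, 3, 7, -8, 8, -1]; R = [2]

Step 1: lead(−18x⁸ + 35x⁷ − 20x⁶ + 18x⁵ + 5x⁴ − 37x³ + 40x² − 26x + 5) ÷ lead(D) = −18x⁸ ÷ 2x = −9x⁷. Subtract (−9x⁷)·D = −18x⁸ + 27x⁷. Remainder: 8x⁷ − 20x⁶ + 18x⁵ + 5x⁴ − 37x³ + 40x² − 26x + 5.
Step 2: lead(8x⁷ − 20x⁶ + 18x⁵ + 5x⁴ − 37x³ + 40x² − 26x + 5) ÷ lead(D) = 8x⁷ ÷ 2x = 4x⁶. Subtract (4x⁶)·D = 8x⁷ − 12x⁶. Remainder: −8x⁶ + 18x⁵ + 5x⁴ − 37x³ + 40x² − 26x + 5.
Step 3: lead(−8x⁶ + 18x⁵ + 5x⁴ − 37x³ + 40x² − 26x + 5) ÷ lead(D) = −8x⁶ ÷ 2x = −4x⁵. Subtract (−4x⁵)·D = −8x⁶ + 12x⁵. Remainder: 6x⁵ + 5x⁴ − 37x³ + 40x² − 26x + 5.
Step 4: lead(6x⁵ + 5x⁴ − 37x³ + 40x² − 26x + 5) ÷ lead(D) = 6x⁵ ÷ 2x = 3x⁴. Subtract (3x⁴)·D = 6x⁵ − 9x⁴. Remainder: 14x⁴ − 37x³ + 40x² − 26x + 5.
Step 5: lead(14x⁴ − 37x³ + 40x² − 26x + 5) ÷ lead(D) = 14x⁴ ÷ 2x = 7x³. Subtract (7x³)·D = 14x⁴ − 21x³. Remainder: −16x³ + 40x² − 26x + 5.
Step 6: lead(−16x³ + 40x² − 26x + 5) ÷ lead(D) = −16x³ ÷ 2x = −8x². Subtract (−8x²)·D = −16x³ + 24x². Remainder: 16x² − 26x + 5.
Step 7: lead(16x² − 26x + 5) ÷ lead(D) = 16x² ÷ 2x = 8x. Subtract (8x)·D = 16x² − 24x. Remainder: −2x + 5.
Step 8: lead(−2x + 5) ÷ lead(D) = −2x ÷ 2x = −1. Subtract (−1)·D = −2x + 3. Remainder: 2.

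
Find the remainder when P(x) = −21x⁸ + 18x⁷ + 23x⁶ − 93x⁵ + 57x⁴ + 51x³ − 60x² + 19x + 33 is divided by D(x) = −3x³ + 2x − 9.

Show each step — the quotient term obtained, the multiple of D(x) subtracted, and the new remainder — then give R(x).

Step 1: lead(−21x⁸ + 18x⁷ + 23x⁶ − 93x⁵ + 57x⁴ + 51x³ − 60x² + 19x + 33) ÷ lead(D) = −21x⁸ ÷ −3x³ = 7x⁵. Subtract (7x⁵)·D = −21x⁸ + 14x⁶ − 63x⁵. Remainder: 18x⁷ + 9x⁶ − 30x⁵ + 57x⁴ + 51x³ − 60x² + 19x + 33.
Step 2: lead(18x⁷ + 9x⁶ − 30x⁵ + 57x⁴ + 51x³ − 60x² + 19x + 33) ÷ lead(D) = 18x⁷ ÷ −3x³ = −6x⁴. Subtract (−6x⁴)·D = 18x⁷ − 12x⁵ + 54x⁴. Remainder: 9x⁶ − 18x⁵ + 3x⁴ + 51x³ − 60x² + 19x + 33.
Step 3: lead(9x⁶ − 18x⁵ + 3x⁴ + 51x³ − 60x² + 19x + 33) ÷ lead(D) = 9x⁶ ÷ −3x³ = −3x³. Subtract (−3x³)·D = 9x⁶ − 6x⁴ + 27x³. Remainder: −18x⁵ + 9x⁴ + 24x³ − 60x² + 19x + 33.
Step 4: lead(−18x⁵ + 9x⁴ + 24x³ − 60x² + 19x + 33) ÷ lead(D) = −18x⁵ ÷ −3x³ = 6x². Subtract (6x²)·D = −18x⁵ + 12x³ − 54x². Remainder: 9x⁴ + 12x³ − 6x² + 19x + 33.
Step 5: lead(9x⁴ + 12x³ − 6x² + 19x + 33) ÷ lead(D) = 9x⁴ ÷ −3x³ = −3x. Subtract (−3x)·D = 9x⁴ − 6x² + 27x. Remainder: 12x³ − 8x + 33.
Step 6: lead(12x³ − 8x + 33) ÷ lead(D) = 12x³ ÷ −3x³ = −4. Subtract (−4)·D = 12x³ − 8x + 36. Remainder: −3.

R(x) = −3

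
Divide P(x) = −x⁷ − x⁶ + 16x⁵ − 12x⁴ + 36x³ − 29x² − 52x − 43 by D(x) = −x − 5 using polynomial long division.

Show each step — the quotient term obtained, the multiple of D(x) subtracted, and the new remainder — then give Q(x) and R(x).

Step 1: lead(−x⁷ − x⁶ + 16x⁵ − 12x⁴ + 36x³ − 29x² − 52x − 43) ÷ lead(D) = −x⁷ ÷ −x = x⁶. Subtract (x⁶)·D = −x⁷ − 5x⁶. Remainder: 4x⁶ + 16x⁵ − 12x⁴ + 36x³ − 29x² − 52x − 43.
Step 2: lead(4x⁶ + 16x⁵ − 12x⁴ + 36x³ − 29x² − 52x − 43) ÷ lead(D) = 4x⁶ ÷ −x = −4x⁵. Subtract (−4x⁵)·D = 4x⁶ + 20x⁵. Remainder: −4x⁵ − 12x⁴ + 36x³ − 29x² − 52x − 43.
Step 3: lead(−4x⁵ − 12x⁴ + 36x³ − 29x² − 52x − 43) ÷ lead(D) = −4x⁵ ÷ −x = 4x⁴. Subtract (4x⁴)·D = −4x⁵ − 20x⁴. Remainder: 8x⁴ + 36x³ − 29x² − 52x − 43.
Step 4: lead(8x⁴ + 36x³ − 29x² − 52x − 43) ÷ lead(D) = 8x⁴ ÷ −x = −8x³. Subtract (−8x³)·D = 8x⁴ + 40x³. Remainder: −4x³ − 29x² − 52x − 43.
Step 5: lead(−4x³ − 29x² − 52x − 43) ÷ lead(D) = −4x³ ÷ −x = 4x². Subtract (4x²)·D = −4x³ − 20x². Remainder: −9x² − 52x − 43.
Step 6: lead(−9x² − 52x − 43) ÷ lead(D) = −9x² ÷ −x = 9x. Subtract (9x)·D = −9x² − 45x. Remainder: −7x − 43.
Step 7: lead(−7x − 43) ÷ lead(D) = −7x ÷ −x = 7. Subtract (7)·D = −7x − 35. Remainder: −8.

Q(x) = x⁶ − 4x⁵ + 4x⁴ − 8x³ + 4x² + 9x + 7; R(x) = −8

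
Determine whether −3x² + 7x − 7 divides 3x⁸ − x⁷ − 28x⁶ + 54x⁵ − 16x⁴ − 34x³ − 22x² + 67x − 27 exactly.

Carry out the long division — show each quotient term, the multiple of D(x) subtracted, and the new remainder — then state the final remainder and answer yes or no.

R(x) = −3x + 8, so D(x) is not a factor of P(x). no

Step 1: lead(3x⁸ − x⁷ − 28x⁶ + 54x⁵ − 16x⁴ − 34x³ − 22x² + 67x − 27) ÷ lead(D) = 3x⁸ ÷ −3x² = −x⁶. Subtract (−x⁶)·D = 3x⁸ − 7x⁷ + 7x⁶. Remainder: 6x⁷ − 35x⁶ + 54x⁵ − 16x⁴ − 34x³ − 22x² + 67x − 27.
Step 2: lead(6x⁷ − 35x⁶ + 54x⁵ − 16x⁴ − 34x³ − 22x² + 67x − 27) ÷ lead(D) = 6x⁷ ÷ −3x² = −2x⁵. Subtract (−2x⁵)·D = 6x⁷ − 14x⁶ + 14x⁵. Remainder: −21x⁶ + 40x⁵ − 16x⁴ − 34x³ − 22x² + 67x − 27.
Step 3: lead(−21x⁶ + 40x⁵ − 16x⁴ − 34x³ − 22x² + 67x − 27) ÷ lead(D) = −21x⁶ ÷ −3x² = 7x⁴. Subtract (7x⁴)·D = −21x⁶ + 49x⁵ − 49x⁴. Remainder: −9x⁵ + 33x⁴ − 34x³ − 22x² + 67x − 27.
Step 4: lead(−9x⁵ + 33x⁴ − 34x³ − 22x² + 67x − 27) ÷ lead(D) = −9x⁵ ÷ −3x² = 3x³. Subtract (3x³)·D = −9x⁵ + 21x⁴ − 21x³. Remainder: 12x⁴ − 13x³ − 22x² + 67x − 27.
Step 5: lead(12x⁴ − 13x³ − 22x² + 67x − 27) ÷ lead(D) = 12x⁴ ÷ −3x² = −4x². Subtract (−4x²)·D = 12x⁴ − 28x³ + 28x². Remainder: 15x³ − 50x² + 67x − 27.
Step 6: lead(15x³ − 50x² + 67x − 27) ÷ lead(D) = 15x³ ÷ −3x² = −5x. Subtract (−5x)·D = 15x³ − 35x² + 35x. Remainder: −15x² + 32x − 27.
Step 7: lead(−15x² + 32x − 27) ÷ lead(D) = −15x² ÷ −3x² = 5. Subtract (5)·D = −15x² + 35x − 35. Remainder: −3x + 8.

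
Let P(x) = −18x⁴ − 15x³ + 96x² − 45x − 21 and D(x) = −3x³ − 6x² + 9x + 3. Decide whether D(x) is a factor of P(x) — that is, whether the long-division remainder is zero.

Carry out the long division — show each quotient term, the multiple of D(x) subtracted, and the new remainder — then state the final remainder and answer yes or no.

R(x) = 0, so D(x) is a factor of P(x). yes

Step 1: lead(−18x⁴ − 15x³ + 96x² − 45x − 21) ÷ lead(D) = −18x⁴ ÷ −3x³ = 6x. Subtract (6x)·D = −18x⁴ − 36x³ + 54x² + 18x. Remainder: 21x³ + 42x² − 63x − 21.
Step 2: lead(21x³ + 42x² − 63x − 21) ÷ lead(D) = 21x³ ÷ −3x³ = −7. Subtract (−7)·D = 21x³ + 42x² − 63x − 21. Remainder: 0.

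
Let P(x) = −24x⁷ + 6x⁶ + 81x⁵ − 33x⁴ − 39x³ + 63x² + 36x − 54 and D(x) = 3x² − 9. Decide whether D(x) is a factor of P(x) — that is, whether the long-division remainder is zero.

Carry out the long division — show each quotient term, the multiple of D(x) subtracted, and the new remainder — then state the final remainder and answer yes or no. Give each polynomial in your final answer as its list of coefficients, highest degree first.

R = [0], so D(x) is a factor of P(x). yes

Step 1: lead(−24x⁷ + 6x⁶ + 81x⁵ − 33x⁴ − 39x³ + 63x² + 36x − 54) ÷ lead(D) = −24x⁷ ÷ 3x² = −8x⁵. Subtract (−8x⁵)·D = −24x⁷ + 72x⁵. Remainder: 6x⁶ + 9x⁵ − 33x⁴ − 39x³ + 63x² + 36x − 54.
Step 2: lead(6x⁶ + 9x⁵ − 33x⁴ − 39x³ + 63x² + 36x − 54) ÷ lead(D) = 6x⁶ ÷ 3x² = 2x⁴. Subtract (2x⁴)·D = 6x⁶ − 18x⁴. Remainder: 9x⁵ − 15x⁴ − 39x³ + 63x² + 36x − 54.
Step 3: lead(9x⁵ − 15x⁴ − 39x³ + 63x² + 36x − 54) ÷ lead(D) = 9x⁵ ÷ 3x² = 3x³. Subtract (3x³)·D = 9x⁵ − 27x³. Remainder: −15x⁴ − 12x³ + 63x² + 36x − 54.
Step 4: lead(−15x⁴ − 12x³ + 63x² + 36x − 54) ÷ lead(D) = −15x⁴ ÷ 3x² = −5x². Subtract (−5x²)·D = −15x⁴ + 45x². Remainder: −12x³ + 18x² + 36x − 54.
Step 5: lead(−12x³ + 18x² + 36x − 54) ÷ lead(D) = −12x³ ÷ 3x² = −4x. Subtract (−4x)·D = −12x³ + 36x. Remainder: 18x² − 54.
Step 6: lead(18x² − 54) ÷ lead(D) = 18x² ÷ 3x² = 6. Subtract (6)·D = 18x² − 54. Remainder: 0.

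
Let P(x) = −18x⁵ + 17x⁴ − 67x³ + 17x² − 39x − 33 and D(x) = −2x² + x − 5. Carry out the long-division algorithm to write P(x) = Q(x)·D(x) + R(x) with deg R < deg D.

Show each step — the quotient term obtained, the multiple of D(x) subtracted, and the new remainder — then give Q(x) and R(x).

Step 1: lead(−18x⁵ + 17x⁴ − 67x³ + 17x² − 39x − 33) ÷ lead(D) = −18x⁵ ÷ −2x² = 9x³. Subtract (9x³)·D = −18x⁵ + 9x⁴ − 45x³. Remainder: 8x⁴ − 22x³ + 17x² − 39x − 33.
Step 2: lead(8x⁴ − 22x³ + 17x² − 39x − 33) ÷ lead(D) = 8x⁴ ÷ −2x² = −4x². Subtract (−4x²)·D = 8x⁴ − 4x³ + 20x². Remainder: −18x³ − 3x² − 39x − 33.
Step 3: lead(−18x³ − 3x² − 39x − 33) ÷ lead(D) = −18x³ ÷ −2x² = 9x. Subtract (9x)·D = −18x³ + 9x² − 45x. Remainder: −12x² + 6x − 33.
Step 4: lead(−12x² + 6x − 33) ÷ lead(D) = −12x² ÷ −2x² = 6. Subtract (6)·D = −12x² + 6x − 30. Remainder: −3.

Q(x) = 9x³ − 4x² + 9x + 6; R(x) = −3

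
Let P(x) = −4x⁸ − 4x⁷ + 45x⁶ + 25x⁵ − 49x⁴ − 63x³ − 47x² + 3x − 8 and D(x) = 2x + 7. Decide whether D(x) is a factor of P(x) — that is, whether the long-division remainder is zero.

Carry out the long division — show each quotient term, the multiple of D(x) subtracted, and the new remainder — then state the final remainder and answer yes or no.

Step 1: lead(−4x⁸ − 4x⁷ + 45x⁶ + 25x⁵ − 49x⁴ − 63x³ − 47x² + 3x − 8) ÷ lead(D) = −4x⁸ ÷ 2x = −2x⁷. Subtract (−2x⁷)·D = −4x⁸ − 14x⁷. Remainder: 10x⁷ + 45x⁶ + 25x⁵ − 49x⁴ − 63x³ − 47x² + 3x − 8.
Step 2: lead(10x⁷ + 45x⁶ + 25x⁵ − 49x⁴ − 63x³ − 47x² + 3x − 8) ÷ lead(D) = 10x⁷ ÷ 2x = 5x⁶. Subtract (5x⁶)·D = 10x⁷ + 35x⁶. Remainder: 10x⁶ + 25x⁵ − 49x⁴ − 63x³ − 47x² + 3x − 8.
Step 3: lead(10x⁶ + 25x⁵ − 49x⁴ − 63x³ − 47x² + 3x − 8) ÷ lead(D) = 10x⁶ ÷ 2x = 5x⁵. Subtract (5x⁵)·D = 10x⁶ + 35x⁵. Remainder: −10x⁵ − 49x⁴ − 63x³ − 47x² + 3x − 8.
Step 4: lead(−10x⁵ − 49x⁴ − 63x³ − 47x² + 3x − 8) ÷ lead(D) = −10x⁵ ÷ 2x = −5x⁴. Subtract (−5x⁴)·D = −10x⁵ − 35x⁴. Remainder: −14x⁴ − 63x³ − 47x² + 3x − 8.
Step 5: lead(−14x⁴ − 63x³ − 47x² + 3x − 8) ÷ lead(D) = −14x⁴ ÷ 2x = −7x³. Subtract (−7x³)·D = −14x⁴ − 49x³. Remainder: −14x³ − 47x² + 3x − 8.
Step 6: lead(−14x³ − 47x² + 3x − 8) ÷ lead(D) = −14x³ ÷ 2x = −7x². Subtract (−7x²)·D = −14x³ − 49x². Remainder: 2x² + 3x − 8.
Step 7: lead(2x² + 3x − 8) ÷ lead(D) = 2x² ÷ 2x = x. Subtract (x)·D = 2x² + 7x. Remainder: −4x − 8.
Step 8: lead(−4x − 8) ÷ lead(D) = −4x ÷ 2x = −2. Subtract (−2)·D = −4x − 14. Remainder: 6.

R(x) = 6, so D(x) is not a factor of P(x). no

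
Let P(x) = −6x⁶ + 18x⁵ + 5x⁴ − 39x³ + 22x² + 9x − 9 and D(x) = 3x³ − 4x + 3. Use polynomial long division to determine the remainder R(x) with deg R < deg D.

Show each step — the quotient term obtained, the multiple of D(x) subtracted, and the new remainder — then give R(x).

Step 1: lead(−6x⁶ + 18x⁵ + 5x⁴ − 39x³ + 22x² + 9x − 9) ÷ lead(D) = −6x⁶ ÷ 3x³ = −2x³. Subtract (−2x³)·D = −6x⁶ + 8x⁴ − 6x³. Remainder: 18x⁵ − 3x⁴ − 33x³ + 22x² + 9x − 9.
Step 2: lead(18x⁵ − 3x⁴ − 33x³ + 22x² + 9x − 9) ÷ lead(D) = 18x⁵ ÷ 3x³ = 6x². Subtract (6x²)·D = 18x⁵ − 24x³ + 18x². Remainder: −3x⁴ − 9x³ + 4x² + 9x − 9.
Step 3: lead(−3x⁴ − 9x³ + 4x² + 9x − 9) ÷ lead(D) = −3x⁴ ÷ 3x³ = −x. Subtract (−x)·D = −3x⁴ + 4x² − 3x. Remainder: −9x³ + 12x − 9.
Step 4: lead(−9x³ + 12x − 9) ÷ lead(D) = −9x³ ÷ 3x³ = −3. Subtract (−3)·D = −9x³ + 12x − 9. Remainder: 0.

R(x) = 0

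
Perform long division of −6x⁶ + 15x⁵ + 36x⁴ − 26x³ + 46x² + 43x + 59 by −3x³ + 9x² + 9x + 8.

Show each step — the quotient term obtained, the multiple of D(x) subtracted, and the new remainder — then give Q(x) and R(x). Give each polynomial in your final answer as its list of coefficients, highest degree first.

Q = [2, 1, -3, 8]; R = [-7, -5, -5]

Step 1: lead(−6x⁶ + 15x⁵ + 36x⁴ − 26x³ + 46x² + 43x + 59) ÷ lead(D) = −6x⁶ ÷ −3x³ = 2x³. Subtract (2x³)·D = −6x⁶ + 18x⁵ + 18x⁴ + 16x³. Remainder: −3x⁵ + 18x⁴ − 42x³ + 46x² + 43x + 59.
Step 2: lead(−3x⁵ + 18x⁴ − 42x³ + 46x² + 43x + 59) ÷ lead(D) = −3x⁵ ÷ −3x³ = x². Subtract (x²)·D = −3x⁵ + 9x⁴ + 9x³ + 8x². Remainder: 9x⁴ − 51x³ + 38x² + 43x + 59.
Step 3: lead(9x⁴ − 51x³ + 38x² + 43x + 59) ÷ lead(D) = 9x⁴ ÷ −3x³ = −3x. Subtract (−3x)·D = 9x⁴ − 27x³ − 27x² − 24x. Remainder: −24x³ + 65x² + 67x + 59.
Step 4: lead(−24x³ + 65x² + 67x + 59) ÷ lead(D) = −24x³ ÷ −3x³ = 8. Subtract (8)·D = −24x³ + 72x² + 72x + 64. Remainder: −7x² − 5x − 5.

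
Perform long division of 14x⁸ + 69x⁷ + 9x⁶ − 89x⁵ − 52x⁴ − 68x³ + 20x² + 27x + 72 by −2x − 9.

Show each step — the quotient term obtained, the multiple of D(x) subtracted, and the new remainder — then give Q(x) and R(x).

Q(x) = −7x⁷ − 3x⁶ + 9x⁵ + 4x⁴ + 8x³ − 2x² − x − 9; R(x) = −9

Step 1: lead(14x⁸ + 69x⁷ + 9x⁶ − 89x⁵ − 52x⁴ − 68x³ + 20x² + 27x + 72) ÷ lead(D) = 14x⁸ ÷ −2x = −7x⁷. Subtract (−7x⁷)·D = 14x⁸ + 63x⁷. Remainder: 6x⁷ + 9x⁶ − 89x⁵ − 52x⁴ − 68x³ + 20x² + 27x + 72.
Step 2: lead(6x⁷ + 9x⁶ − 89x⁵ − 52x⁴ − 68x³ + 20x² + 27x + 72) ÷ lead(D) = 6x⁷ ÷ −2x = −3x⁶. Subtract (−3x⁶)·D = 6x⁷ + 27x⁶. Remainder: −18x⁶ − 89x⁵ − 52x⁴ − 68x³ + 20x² + 27x + 72.
Step 3: lead(−18x⁶ − 89x⁵ − 52x⁴ − 68x³ + 20x² + 27x + 72) ÷ lead(D) = −18x⁶ ÷ −2x = 9x⁵. Subtract (9x⁵)·D = −18x⁶ − 81x⁵. Remainder: −8x⁵ − 52x⁴ − 68x³ + 20x² + 27x + 72.
Step 4: lead(−8x⁵ − 52x⁴ − 68x³ + 20x² + 27x + 72) ÷ lead(D) = −8x⁵ ÷ −2x = 4x⁴. Subtract (4x⁴)·D = −8x⁵ − 36x⁴. Remainder: −16x⁴ − 68x³ + 20x² + 27x + 72.
Step 5: lead(−16x⁴ − 68x³ + 20x² + 27x + 72) ÷ lead(D) = −16x⁴ ÷ −2x = 8x³. Subtract (8x³)·D = −16x⁴ − 72x³. Remainder: 4x³ + 20x² + 27x + 72.
Step 6: lead(4x³ + 20x² + 27x + 72) ÷ lead(D) = 4x³ ÷ −2x = −2x². Subtract (−2x²)·D = 4x³ + 18x². Remainder: 2x² + 27x + 72.
Step 7: lead(2x² + 27x + 72) ÷ lead(D) = 2x² ÷ −2x = −x. Subtract (−x)·D = 2x² + 9x. Remainder: 18x + 72.
Step 8: lead(18x + 72) ÷ lead(D) = 18x ÷ −2x = −9. Subtract (−9)·D = 18x + 81. Remainder: −9.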